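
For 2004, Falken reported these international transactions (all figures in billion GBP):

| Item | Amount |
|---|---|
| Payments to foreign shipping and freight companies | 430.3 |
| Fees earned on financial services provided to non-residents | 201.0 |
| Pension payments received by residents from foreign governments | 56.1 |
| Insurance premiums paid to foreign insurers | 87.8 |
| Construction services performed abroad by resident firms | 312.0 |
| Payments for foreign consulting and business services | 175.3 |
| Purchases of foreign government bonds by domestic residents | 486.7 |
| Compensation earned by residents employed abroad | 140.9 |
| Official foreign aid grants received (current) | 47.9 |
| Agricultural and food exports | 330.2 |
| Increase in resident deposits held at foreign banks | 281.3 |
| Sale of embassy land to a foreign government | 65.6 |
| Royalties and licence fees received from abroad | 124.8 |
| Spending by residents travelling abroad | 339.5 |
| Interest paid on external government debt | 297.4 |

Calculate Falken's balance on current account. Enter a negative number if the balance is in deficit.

-117.4

Goods: 330.2
Services: -430.3 + 124.8 - 175.3 - 87.8 + 312.0 + 201.0 - 339.5 = -395.1
Primary income: -297.4 + 140.9 = -156.5
Secondary income: 56.1 + 47.9 = 104.0
Current account = 330.2 + (-395.1) + (-156.5) + 104.0 = -117.4
(Excluded from the current account — financial account: purchases of foreign government bonds by domestic residents 486.7, increase in resident deposits held at foreign banks 281.3; capital account: sale of embassy land to a foreign government 65.6.)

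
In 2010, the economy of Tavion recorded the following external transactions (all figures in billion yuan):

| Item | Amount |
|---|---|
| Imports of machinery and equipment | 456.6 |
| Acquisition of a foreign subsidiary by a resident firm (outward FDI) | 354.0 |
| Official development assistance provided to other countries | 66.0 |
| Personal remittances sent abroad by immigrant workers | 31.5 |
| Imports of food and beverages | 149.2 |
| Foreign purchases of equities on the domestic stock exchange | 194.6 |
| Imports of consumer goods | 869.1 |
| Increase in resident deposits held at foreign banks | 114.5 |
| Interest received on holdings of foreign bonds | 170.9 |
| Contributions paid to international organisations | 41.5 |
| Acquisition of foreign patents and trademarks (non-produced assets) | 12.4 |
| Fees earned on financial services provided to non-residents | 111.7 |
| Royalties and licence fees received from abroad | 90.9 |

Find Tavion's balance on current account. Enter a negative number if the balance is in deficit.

-1240.4

Goods: -149.2 - 456.6 - 869.1 = -1474.9
Services: 111.7 + 90.9 = 202.6
Primary income: 170.9
Secondary income: -66.0 - 41.5 - 31.5 = -139.0
Current account = (-1474.9) + 202.6 + 170.9 + (-139.0) = -1240.4
(Excluded from the current account — financial account: acquisition of a foreign subsidiary by a resident firm (outward FDI) 354.0, foreign purchases of equities on the domestic stock exchange 194.6, increase in resident deposits held at foreign banks 114.5; capital account: acquisition of foreign patents and trademarks (non-produced assets) 12.4.)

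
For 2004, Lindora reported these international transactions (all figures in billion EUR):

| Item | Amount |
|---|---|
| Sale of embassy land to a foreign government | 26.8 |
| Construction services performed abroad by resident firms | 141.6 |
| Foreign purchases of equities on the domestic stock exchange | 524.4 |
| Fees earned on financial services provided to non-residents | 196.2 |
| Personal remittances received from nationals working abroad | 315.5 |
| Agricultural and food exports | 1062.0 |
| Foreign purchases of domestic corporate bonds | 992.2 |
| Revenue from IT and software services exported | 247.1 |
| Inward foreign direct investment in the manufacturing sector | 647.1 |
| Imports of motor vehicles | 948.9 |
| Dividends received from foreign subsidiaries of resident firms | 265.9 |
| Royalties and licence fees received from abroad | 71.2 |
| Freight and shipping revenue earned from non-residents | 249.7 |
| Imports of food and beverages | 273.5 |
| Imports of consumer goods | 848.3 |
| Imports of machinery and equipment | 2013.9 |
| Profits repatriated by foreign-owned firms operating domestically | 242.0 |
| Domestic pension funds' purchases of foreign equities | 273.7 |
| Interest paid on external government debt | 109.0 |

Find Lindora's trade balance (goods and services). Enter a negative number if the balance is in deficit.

Goods: -273.5 - 948.9 - 848.3 + 1062.0 - 2013.9 = -3022.6
Services: 71.2 + 249.7 + 196.2 + 141.6 + 247.1 = 905.8
Trade balance = -3022.6 + 905.8 = -2116.8
(Excluded from the trade balance — capital account: sale of embassy land to a foreign government 26.8; financial account: foreign purchases of equities on the domestic stock exchange 524.4, foreign purchases of domestic corporate bonds 992.2, inward foreign direct investment in the manufacturing sector 647.1, domestic pension funds' purchases of foreign equities 273.7; secondary income: personal remittances received from nationals working abroad 315.5; primary income: dividends received from foreign subsidiaries of resident firms 265.9, profits repatriated by foreign-owned firms operating domestically 242.0, interest paid on external government debt 109.0.)

-2116.8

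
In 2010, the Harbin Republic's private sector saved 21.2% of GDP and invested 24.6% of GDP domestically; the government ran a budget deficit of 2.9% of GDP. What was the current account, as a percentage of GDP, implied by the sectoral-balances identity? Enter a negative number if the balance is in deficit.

By the sectoral-balances identity, CA = (S_private - I) + (T - G).
Private balance = 21.2 - 24.6 = -3.4
Government balance (T - G) = -2.9
CA = -3.4 + (-2.9) = -6.3

-6.3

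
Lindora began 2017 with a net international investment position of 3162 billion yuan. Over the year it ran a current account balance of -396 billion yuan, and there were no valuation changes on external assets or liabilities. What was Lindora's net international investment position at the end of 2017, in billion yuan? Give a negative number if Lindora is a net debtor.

2766

With no valuation effects, change in NIIP = current account = -396
End-of-year NIIP = 3162 + (-396) = 2766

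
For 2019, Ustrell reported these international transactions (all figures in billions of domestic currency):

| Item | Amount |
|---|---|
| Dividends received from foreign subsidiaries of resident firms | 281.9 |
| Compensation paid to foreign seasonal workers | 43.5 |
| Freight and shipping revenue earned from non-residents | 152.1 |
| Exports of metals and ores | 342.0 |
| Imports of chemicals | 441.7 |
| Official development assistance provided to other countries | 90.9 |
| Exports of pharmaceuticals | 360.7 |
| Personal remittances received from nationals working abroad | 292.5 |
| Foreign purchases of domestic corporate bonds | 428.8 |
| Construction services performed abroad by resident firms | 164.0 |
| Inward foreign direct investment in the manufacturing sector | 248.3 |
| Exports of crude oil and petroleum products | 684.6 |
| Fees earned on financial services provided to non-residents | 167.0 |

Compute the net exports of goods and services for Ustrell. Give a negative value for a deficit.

Goods: -441.7 + 342.0 + 684.6 + 360.7 = 945.6
Services: 164.0 + 167.0 + 152.1 = 483.1
Trade balance = 945.6 + 483.1 = 1428.7
(Excluded from the trade balance — primary income: dividends received from foreign subsidiaries of resident firms 281.9, compensation paid to foreign seasonal workers 43.5; secondary income: official development assistance provided to other countries 90.9, personal remittances received from nationals working abroad 292.5; financial account: foreign purchases of domestic corporate bonds 428.8, inward foreign direct investment in the manufacturing sector 248.3.)

1428.7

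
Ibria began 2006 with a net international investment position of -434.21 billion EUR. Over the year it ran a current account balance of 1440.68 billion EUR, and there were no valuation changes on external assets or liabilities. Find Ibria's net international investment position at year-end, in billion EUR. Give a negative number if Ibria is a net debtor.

1006.47

With no valuation effects, change in NIIP = current account = 1440.68
End-of-year NIIP = -434.21 + 1440.68 = 1006.47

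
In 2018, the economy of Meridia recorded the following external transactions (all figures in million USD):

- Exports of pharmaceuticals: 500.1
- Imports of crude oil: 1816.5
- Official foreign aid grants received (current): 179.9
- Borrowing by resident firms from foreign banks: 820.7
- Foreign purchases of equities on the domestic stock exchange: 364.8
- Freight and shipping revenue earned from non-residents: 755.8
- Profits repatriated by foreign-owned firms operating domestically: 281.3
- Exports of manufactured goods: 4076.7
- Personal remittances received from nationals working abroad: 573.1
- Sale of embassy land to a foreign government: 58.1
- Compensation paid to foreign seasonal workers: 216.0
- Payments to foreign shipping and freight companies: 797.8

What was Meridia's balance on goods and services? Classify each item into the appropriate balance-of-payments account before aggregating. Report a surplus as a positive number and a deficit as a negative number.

Goods: 4076.7 - 1816.5 + 500.1 = 2760.3
Services: 755.8 - 797.8 = -42.0
Trade balance = 2760.3 + (-42.0) = 2718.3
(Excluded from the trade balance — secondary income: official foreign aid grants received (current) 179.9, personal remittances received from nationals working abroad 573.1; financial account: borrowing by resident firms from foreign banks 820.7, foreign purchases of equities on the domestic stock exchange 364.8; primary income: profits repatriated by foreign-owned firms operating domestically 281.3, compensation paid to foreign seasonal workers 216.0; capital account: sale of embassy land to a foreign government 58.1.)

2718.3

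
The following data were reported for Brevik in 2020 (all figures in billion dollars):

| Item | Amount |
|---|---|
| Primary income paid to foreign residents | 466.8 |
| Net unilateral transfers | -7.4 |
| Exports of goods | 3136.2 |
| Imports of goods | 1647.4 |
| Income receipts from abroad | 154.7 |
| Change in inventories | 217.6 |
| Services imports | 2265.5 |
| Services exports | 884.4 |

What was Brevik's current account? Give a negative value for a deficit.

Goods balance = 3136.2 - 1647.4 = 1488.8
Services balance = 884.4 - 2265.5 = -1381.1
Trade balance (goods + services) = 1488.8 + (-1381.1) = 107.7
Net primary income = 154.7 - 466.8 = -312.1
Net secondary income = -7.4
Current account = 107.7 + (-312.1) + (-7.4) = -211.8

-211.8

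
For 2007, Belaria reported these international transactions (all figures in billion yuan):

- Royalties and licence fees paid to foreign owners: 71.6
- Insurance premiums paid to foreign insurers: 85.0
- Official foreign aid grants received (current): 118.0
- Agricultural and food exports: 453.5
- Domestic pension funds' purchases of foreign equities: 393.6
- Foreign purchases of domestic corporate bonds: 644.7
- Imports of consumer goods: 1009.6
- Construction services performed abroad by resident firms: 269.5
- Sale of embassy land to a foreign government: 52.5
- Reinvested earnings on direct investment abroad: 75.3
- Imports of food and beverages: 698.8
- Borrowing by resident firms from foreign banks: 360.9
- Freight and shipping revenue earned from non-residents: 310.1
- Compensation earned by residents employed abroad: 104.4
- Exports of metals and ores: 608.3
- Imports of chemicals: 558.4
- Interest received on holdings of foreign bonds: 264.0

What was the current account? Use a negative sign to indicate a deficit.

Goods: -698.8 - 558.4 + 453.5 + 608.3 - 1009.6 = -1205.0
Services: -85.0 - 71.6 + 310.1 + 269.5 = 423.0
Primary income: 104.4 + 264.0 + 75.3 = 443.7
Secondary income: 118.0
Current account = (-1205.0) + 423.0 + 443.7 + 118.0 = -220.3
(Excluded from the current account — financial account: domestic pension funds' purchases of foreign equities 393.6, foreign purchases of domestic corporate bonds 644.7, borrowing by resident firms from foreign banks 360.9; capital account: sale of embassy land to a foreign government 52.5.)

-220.3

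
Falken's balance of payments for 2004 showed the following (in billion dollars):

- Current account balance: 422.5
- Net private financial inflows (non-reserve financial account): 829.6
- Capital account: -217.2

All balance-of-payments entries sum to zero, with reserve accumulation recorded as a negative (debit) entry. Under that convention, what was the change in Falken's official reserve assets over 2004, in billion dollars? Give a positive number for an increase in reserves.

1034.9

Official reserve transactions balance = -(422.5 + (-217.2) + 829.6) = -1034.9
An accumulation of reserves is recorded as a debit (negative entry), so the change in the stock of reserves is the negative of that balance.
Change in official reserves = -(-1034.9) = 1034.9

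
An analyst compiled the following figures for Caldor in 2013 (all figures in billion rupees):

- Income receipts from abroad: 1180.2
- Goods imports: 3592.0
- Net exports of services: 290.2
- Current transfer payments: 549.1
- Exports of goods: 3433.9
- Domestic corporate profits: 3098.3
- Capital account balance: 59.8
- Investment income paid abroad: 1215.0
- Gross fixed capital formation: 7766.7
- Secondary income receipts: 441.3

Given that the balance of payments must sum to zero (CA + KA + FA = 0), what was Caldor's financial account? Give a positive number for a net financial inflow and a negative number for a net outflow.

Goods balance = 3433.9 - 3592.0 = -158.1
Services balance = 290.2
Trade balance (goods + services) = -158.1 + 290.2 = 132.1
Net primary income = 1180.2 - 1215.0 = -34.8
Net secondary income = 441.3 - 549.1 = -107.8
Current account = 132.1 + (-34.8) + (-107.8) = -10.5
Financial account = -(-10.5 + 59.8) = -49.3

-49.3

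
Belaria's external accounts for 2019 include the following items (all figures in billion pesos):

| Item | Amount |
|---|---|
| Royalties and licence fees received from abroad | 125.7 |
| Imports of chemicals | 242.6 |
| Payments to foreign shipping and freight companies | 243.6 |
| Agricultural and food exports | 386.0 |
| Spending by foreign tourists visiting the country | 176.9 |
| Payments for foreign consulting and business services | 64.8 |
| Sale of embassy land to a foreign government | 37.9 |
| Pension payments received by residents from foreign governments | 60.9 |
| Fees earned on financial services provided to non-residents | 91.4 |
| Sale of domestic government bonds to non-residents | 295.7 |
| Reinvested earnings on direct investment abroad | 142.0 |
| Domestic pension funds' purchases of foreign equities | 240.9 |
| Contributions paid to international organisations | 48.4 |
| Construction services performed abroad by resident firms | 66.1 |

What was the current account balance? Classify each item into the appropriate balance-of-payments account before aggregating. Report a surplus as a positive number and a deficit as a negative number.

449.6

Goods: -242.6 + 386.0 = 143.4
Services: 176.9 + 66.1 + 125.7 - 243.6 + 91.4 - 64.8 = 151.7
Primary income: 142.0
Secondary income: -48.4 + 60.9 = 12.5
Current account = 143.4 + 151.7 + 142.0 + 12.5 = 449.6
(Excluded from the current account — capital account: sale of embassy land to a foreign government 37.9; financial account: sale of domestic government bonds to non-residents 295.7, domestic pension funds' purchases of foreign equities 240.9.)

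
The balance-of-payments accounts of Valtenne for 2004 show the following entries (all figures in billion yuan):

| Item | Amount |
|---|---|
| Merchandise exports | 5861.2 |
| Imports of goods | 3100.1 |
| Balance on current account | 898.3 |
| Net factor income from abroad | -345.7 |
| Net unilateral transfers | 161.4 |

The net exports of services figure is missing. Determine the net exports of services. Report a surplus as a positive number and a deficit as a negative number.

-1678.5

Current account = goods balance + services balance + net primary income + net secondary income
Sum of the known components = 2576.8
Net exports of services = CA - (known components) = 898.3 - 2576.8 = -1678.5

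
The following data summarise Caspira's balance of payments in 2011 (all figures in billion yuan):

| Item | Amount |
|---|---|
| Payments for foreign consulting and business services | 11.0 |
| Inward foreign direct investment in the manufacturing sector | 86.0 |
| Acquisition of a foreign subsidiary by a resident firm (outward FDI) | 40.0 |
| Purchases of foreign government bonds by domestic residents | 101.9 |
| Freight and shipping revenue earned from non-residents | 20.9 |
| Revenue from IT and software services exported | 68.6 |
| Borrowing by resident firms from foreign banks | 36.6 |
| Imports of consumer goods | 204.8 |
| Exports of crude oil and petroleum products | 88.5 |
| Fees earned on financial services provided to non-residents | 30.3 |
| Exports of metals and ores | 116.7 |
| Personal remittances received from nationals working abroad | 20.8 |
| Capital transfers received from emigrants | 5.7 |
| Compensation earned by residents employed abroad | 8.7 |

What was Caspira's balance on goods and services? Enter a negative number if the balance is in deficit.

Goods: 88.5 + 116.7 - 204.8 = 0.4
Services: -11.0 + 68.6 + 30.3 + 20.9 = 108.8
Trade balance = 0.4 + 108.8 = 109.2
(Excluded from the trade balance — financial account: inward foreign direct investment in the manufacturing sector 86.0, acquisition of a foreign subsidiary by a resident firm (outward FDI) 40.0, purchases of foreign government bonds by domestic residents 101.9, borrowing by resident firms from foreign banks 36.6; secondary income: personal remittances received from nationals working abroad 20.8; capital account: capital transfers received from emigrants 5.7; primary income: compensation earned by residents employed abroad 8.7.)

109.2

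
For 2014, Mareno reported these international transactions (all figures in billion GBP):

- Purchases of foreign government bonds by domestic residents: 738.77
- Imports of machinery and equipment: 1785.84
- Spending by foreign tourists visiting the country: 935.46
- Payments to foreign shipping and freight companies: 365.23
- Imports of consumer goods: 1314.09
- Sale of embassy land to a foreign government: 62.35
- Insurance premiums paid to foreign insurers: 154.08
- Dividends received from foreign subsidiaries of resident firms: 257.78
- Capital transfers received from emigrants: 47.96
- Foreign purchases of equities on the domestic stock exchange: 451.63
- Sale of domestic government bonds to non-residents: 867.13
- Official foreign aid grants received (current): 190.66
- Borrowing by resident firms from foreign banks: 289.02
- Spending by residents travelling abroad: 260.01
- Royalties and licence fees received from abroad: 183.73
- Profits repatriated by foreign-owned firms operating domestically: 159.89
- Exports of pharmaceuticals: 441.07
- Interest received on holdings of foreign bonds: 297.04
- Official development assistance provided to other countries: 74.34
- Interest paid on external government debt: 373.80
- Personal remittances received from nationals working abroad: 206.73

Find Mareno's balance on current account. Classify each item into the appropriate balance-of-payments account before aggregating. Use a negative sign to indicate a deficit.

Goods: -1785.84 - 1314.09 + 441.07 = -2658.86
Services: 935.46 - 365.23 - 154.08 + 183.73 - 260.01 = 339.87
Primary income: 297.04 + 257.78 - 159.89 - 373.80 = 21.13
Secondary income: 206.73 + 190.66 - 74.34 = 323.05
Current account = (-2658.86) + 339.87 + 21.13 + 323.05 = -1974.81
(Excluded from the current account — financial account: purchases of foreign government bonds by domestic residents 738.77, foreign purchases of equities on the domestic stock exchange 451.63, sale of domestic government bonds to non-residents 867.13, borrowing by resident firms from foreign banks 289.02; capital account: sale of embassy land to a foreign government 62.35, capital transfers received from emigrants 47.96.)

-1974.81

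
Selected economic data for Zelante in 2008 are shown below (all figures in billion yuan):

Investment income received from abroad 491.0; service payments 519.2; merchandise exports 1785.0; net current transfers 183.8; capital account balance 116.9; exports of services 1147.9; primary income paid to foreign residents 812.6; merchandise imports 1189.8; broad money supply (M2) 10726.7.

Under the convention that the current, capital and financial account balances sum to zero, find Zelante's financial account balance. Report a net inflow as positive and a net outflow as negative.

-1203.0

Goods balance = 1785.0 - 1189.8 = 595.2
Services balance = 1147.9 - 519.2 = 628.7
Trade balance (goods + services) = 595.2 + 628.7 = 1223.9
Net primary income = 491.0 - 812.6 = -321.6
Net secondary income = 183.8
Current account = 1223.9 + (-321.6) + 183.8 = 1086.1
Financial account = -(1086.1 + 116.9) = -1203.0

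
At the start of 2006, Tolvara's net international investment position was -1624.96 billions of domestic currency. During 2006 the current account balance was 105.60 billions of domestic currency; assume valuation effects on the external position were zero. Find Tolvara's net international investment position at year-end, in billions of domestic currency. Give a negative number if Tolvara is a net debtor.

With no valuation effects, change in NIIP = current account = 105.60
End-of-year NIIP = -1624.96 + 105.60 = -1519.36

-1519.36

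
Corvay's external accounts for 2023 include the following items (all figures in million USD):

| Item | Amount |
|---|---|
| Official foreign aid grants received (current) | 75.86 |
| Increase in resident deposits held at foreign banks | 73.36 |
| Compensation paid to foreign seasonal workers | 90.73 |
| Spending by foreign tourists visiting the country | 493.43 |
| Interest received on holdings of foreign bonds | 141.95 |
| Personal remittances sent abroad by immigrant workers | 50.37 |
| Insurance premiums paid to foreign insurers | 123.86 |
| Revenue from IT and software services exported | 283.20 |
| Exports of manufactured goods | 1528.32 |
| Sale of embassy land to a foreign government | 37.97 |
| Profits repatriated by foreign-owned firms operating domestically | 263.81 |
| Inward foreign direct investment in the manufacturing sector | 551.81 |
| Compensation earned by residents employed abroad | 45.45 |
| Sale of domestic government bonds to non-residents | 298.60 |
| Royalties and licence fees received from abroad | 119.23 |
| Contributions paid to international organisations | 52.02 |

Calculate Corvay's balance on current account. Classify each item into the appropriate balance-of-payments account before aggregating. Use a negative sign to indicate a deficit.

Goods: 1528.32
Services: -123.86 + 283.20 + 119.23 + 493.43 = 772.00
Primary income: -90.73 - 263.81 + 45.45 + 141.95 = -167.14
Secondary income: 75.86 - 50.37 - 52.02 = -26.53
Current account = 1528.32 + 772.00 + (-167.14) + (-26.53) = 2106.65
(Excluded from the current account — financial account: increase in resident deposits held at foreign banks 73.36, inward foreign direct investment in the manufacturing sector 551.81, sale of domestic government bonds to non-residents 298.60; capital account: sale of embassy land to a foreign government 37.97.)

2106.65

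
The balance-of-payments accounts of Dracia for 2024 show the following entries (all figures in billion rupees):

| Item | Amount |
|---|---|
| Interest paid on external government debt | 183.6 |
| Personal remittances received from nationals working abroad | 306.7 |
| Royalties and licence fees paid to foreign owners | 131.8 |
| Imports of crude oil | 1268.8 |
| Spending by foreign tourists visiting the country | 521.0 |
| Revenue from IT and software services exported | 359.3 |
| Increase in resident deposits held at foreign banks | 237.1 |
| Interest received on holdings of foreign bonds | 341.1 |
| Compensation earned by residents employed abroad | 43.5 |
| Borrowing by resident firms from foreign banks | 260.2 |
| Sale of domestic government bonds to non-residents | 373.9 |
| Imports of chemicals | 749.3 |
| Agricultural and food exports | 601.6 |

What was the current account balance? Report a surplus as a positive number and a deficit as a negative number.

-160.3

Goods: -749.3 - 1268.8 + 601.6 = -1416.5
Services: -131.8 + 521.0 + 359.3 = 748.5
Primary income: -183.6 + 43.5 + 341.1 = 201.0
Secondary income: 306.7
Current account = (-1416.5) + 748.5 + 201.0 + 306.7 = -160.3
(Excluded from the current account — financial account: increase in resident deposits held at foreign banks 237.1, borrowing by resident firms from foreign banks 260.2, sale of domestic government bonds to non-residents 373.9.)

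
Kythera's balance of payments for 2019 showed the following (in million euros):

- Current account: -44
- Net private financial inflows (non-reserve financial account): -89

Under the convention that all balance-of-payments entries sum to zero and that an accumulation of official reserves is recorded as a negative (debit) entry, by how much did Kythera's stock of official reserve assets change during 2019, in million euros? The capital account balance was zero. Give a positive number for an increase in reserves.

-133

Official reserve transactions balance = -((-44) + (-89)) = 133
An accumulation of reserves is recorded as a debit (negative entry), so the change in the stock of reserves is the negative of that balance.
Change in official reserves = -(133) = -133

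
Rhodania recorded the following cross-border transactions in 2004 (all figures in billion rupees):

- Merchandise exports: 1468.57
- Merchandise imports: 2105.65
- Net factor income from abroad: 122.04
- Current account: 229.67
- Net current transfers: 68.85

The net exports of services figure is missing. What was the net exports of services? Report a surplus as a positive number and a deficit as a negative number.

675.86

Current account = goods balance + services balance + net primary income + net secondary income
Sum of the known components = -446.19
Net exports of services = CA - (known components) = 229.67 - (-446.19) = 675.86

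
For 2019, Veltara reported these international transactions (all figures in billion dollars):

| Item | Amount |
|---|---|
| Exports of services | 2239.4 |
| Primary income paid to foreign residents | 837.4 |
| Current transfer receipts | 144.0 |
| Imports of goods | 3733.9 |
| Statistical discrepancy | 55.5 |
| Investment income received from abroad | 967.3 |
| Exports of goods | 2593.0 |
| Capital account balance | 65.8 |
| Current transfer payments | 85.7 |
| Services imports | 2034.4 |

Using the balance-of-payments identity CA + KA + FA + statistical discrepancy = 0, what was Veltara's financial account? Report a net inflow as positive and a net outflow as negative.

626.4

Goods balance = 2593.0 - 3733.9 = -1140.9
Services balance = 2239.4 - 2034.4 = 205.0
Trade balance (goods + services) = -1140.9 + 205.0 = -935.9
Net primary income = 967.3 - 837.4 = 129.9
Net secondary income = 144.0 - 85.7 = 58.3
Current account = -935.9 + 129.9 + 58.3 = -747.7
Financial account = -(-747.7 + 65.8 + 55.5) = 626.4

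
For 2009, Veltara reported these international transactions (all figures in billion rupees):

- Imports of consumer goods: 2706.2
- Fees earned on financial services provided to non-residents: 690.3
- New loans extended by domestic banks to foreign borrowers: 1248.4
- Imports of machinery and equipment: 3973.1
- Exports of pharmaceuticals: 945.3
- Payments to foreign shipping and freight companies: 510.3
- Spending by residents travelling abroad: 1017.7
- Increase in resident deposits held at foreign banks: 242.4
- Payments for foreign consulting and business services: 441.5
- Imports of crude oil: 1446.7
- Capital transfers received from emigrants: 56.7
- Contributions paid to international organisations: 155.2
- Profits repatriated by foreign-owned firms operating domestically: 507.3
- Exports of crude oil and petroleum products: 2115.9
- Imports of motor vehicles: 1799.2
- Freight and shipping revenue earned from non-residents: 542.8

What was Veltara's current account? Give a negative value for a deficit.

-8262.9

Goods: 2115.9 - 1446.7 - 3973.1 - 2706.2 + 945.3 - 1799.2 = -6864.0
Services: -510.3 - 1017.7 - 441.5 + 542.8 + 690.3 = -736.4
Primary income: -507.3
Secondary income: -155.2
Current account = (-6864.0) + (-736.4) + (-507.3) + (-155.2) = -8262.9
(Excluded from the current account — financial account: new loans extended by domestic banks to foreign borrowers 1248.4, increase in resident deposits held at foreign banks 242.4; capital account: capital transfers received from emigrants 56.7.)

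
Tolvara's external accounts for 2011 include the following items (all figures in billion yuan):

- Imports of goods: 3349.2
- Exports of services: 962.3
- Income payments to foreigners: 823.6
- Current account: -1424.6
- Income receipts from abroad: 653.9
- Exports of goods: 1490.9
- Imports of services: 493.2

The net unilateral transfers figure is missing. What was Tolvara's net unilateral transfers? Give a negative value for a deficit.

134.3

Current account = goods balance + services balance + net primary income + net secondary income
Sum of the known components = -1558.9
Net unilateral transfers = CA - (known components) = -1424.6 - (-1558.9) = 134.3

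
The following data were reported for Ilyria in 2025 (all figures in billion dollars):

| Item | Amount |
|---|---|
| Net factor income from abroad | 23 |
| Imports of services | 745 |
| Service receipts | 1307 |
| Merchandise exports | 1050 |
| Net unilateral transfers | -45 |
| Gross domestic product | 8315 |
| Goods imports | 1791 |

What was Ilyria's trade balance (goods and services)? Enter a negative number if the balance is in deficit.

-179

Goods balance = 1050 - 1791 = -741
Services balance = 1307 - 745 = 562
Trade balance (goods + services) = -741 + 562 = -179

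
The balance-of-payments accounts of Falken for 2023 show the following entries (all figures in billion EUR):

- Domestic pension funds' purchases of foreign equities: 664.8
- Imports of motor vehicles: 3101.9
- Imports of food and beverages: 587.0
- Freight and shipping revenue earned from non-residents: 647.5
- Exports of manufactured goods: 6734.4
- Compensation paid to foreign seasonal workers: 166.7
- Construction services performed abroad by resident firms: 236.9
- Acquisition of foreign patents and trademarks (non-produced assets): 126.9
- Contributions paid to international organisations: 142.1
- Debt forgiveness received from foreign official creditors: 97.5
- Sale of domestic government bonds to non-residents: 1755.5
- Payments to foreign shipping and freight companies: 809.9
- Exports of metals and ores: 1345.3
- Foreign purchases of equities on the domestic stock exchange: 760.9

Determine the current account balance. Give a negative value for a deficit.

Goods: -3101.9 - 587.0 + 1345.3 + 6734.4 = 4390.8
Services: -809.9 + 236.9 + 647.5 = 74.5
Primary income: -166.7
Secondary income: -142.1
Current account = 4390.8 + 74.5 + (-166.7) + (-142.1) = 4156.5
(Excluded from the current account — financial account: domestic pension funds' purchases of foreign equities 664.8, sale of domestic government bonds to non-residents 1755.5, foreign purchases of equities on the domestic stock exchange 760.9; capital account: acquisition of foreign patents and trademarks (non-produced assets) 126.9, debt forgiveness received from foreign official creditors 97.5.)

4156.5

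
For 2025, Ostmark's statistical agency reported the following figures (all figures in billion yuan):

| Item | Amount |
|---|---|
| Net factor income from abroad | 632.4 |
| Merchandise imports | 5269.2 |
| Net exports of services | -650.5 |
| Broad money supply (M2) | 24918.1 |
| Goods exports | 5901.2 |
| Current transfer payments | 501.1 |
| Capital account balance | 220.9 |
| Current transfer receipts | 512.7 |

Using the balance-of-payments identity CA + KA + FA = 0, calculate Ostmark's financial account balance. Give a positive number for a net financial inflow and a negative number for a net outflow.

Goods balance = 5901.2 - 5269.2 = 632.0
Services balance = -650.5
Trade balance (goods + services) = 632.0 + (-650.5) = -18.5
Net primary income = 632.4
Net secondary income = 512.7 - 501.1 = 11.6
Current account = -18.5 + 632.4 + 11.6 = 625.5
Financial account = -(625.5 + 220.9) = -846.4

-846.4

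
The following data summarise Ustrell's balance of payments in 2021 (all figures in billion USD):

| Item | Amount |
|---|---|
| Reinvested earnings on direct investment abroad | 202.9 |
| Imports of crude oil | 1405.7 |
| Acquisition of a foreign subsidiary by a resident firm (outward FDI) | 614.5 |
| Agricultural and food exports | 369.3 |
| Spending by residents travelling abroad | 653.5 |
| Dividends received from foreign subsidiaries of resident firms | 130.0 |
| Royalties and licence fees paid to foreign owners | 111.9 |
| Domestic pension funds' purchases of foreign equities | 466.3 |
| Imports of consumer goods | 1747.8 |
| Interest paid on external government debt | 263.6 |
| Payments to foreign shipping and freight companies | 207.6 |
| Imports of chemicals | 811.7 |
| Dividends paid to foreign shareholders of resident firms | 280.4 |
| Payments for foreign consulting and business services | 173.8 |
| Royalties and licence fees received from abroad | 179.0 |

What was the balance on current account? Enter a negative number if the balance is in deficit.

-4774.8

Goods: -1747.8 + 369.3 - 1405.7 - 811.7 = -3595.9
Services: -173.8 - 653.5 - 207.6 - 111.9 + 179.0 = -967.8
Primary income: 130.0 + 202.9 - 280.4 - 263.6 = -211.1
Current account = (-3595.9) + (-967.8) + (-211.1) = -4774.8
(Excluded from the current account — financial account: acquisition of a foreign subsidiary by a resident firm (outward FDI) 614.5, domestic pension funds' purchases of foreign equities 466.3.)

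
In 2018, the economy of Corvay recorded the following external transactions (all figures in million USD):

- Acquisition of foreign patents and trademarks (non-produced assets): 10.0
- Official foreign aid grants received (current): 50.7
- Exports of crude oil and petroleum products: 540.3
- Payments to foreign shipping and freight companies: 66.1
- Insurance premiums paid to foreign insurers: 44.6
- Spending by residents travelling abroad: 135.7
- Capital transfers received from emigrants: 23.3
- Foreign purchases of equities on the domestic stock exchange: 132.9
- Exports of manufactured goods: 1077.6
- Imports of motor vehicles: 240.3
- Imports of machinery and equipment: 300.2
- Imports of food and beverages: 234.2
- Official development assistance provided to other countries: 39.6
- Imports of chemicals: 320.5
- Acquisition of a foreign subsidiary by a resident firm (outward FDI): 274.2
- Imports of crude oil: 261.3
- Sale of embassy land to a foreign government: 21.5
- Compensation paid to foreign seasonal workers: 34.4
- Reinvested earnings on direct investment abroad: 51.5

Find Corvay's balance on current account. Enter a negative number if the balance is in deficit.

43.2

Goods: 1077.6 - 261.3 - 234.2 - 300.2 - 240.3 + 540.3 - 320.5 = 261.4
Services: -66.1 - 135.7 - 44.6 = -246.4
Primary income: -34.4 + 51.5 = 17.1
Secondary income: 50.7 - 39.6 = 11.1
Current account = 261.4 + (-246.4) + 17.1 + 11.1 = 43.2
(Excluded from the current account — capital account: acquisition of foreign patents and trademarks (non-produced assets) 10.0, capital transfers received from emigrants 23.3, sale of embassy land to a foreign government 21.5; financial account: foreign purchases of equities on the domestic stock exchange 132.9, acquisition of a foreign subsidiary by a resident firm (outward FDI) 274.2.)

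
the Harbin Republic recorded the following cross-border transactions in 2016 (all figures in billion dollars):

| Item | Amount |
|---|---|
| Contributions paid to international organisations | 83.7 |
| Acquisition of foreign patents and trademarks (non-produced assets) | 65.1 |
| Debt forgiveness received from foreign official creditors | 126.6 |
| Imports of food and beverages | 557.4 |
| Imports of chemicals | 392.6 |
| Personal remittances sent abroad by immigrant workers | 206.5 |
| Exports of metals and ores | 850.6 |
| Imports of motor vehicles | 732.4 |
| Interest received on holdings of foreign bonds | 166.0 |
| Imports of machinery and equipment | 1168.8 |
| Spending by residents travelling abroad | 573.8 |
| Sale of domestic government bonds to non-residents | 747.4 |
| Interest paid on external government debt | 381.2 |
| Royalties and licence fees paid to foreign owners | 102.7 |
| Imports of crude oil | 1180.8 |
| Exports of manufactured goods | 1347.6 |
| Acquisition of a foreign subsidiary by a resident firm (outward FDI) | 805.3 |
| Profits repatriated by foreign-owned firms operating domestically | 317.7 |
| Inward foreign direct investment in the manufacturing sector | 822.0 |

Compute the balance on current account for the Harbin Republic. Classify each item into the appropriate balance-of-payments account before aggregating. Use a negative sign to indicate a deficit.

Goods: -1180.8 + 1347.6 - 1168.8 + 850.6 - 732.4 - 557.4 - 392.6 = -1833.8
Services: -102.7 - 573.8 = -676.5
Primary income: 166.0 - 317.7 - 381.2 = -532.9
Secondary income: -83.7 - 206.5 = -290.2
Current account = (-1833.8) + (-676.5) + (-532.9) + (-290.2) = -3333.4
(Excluded from the current account — capital account: acquisition of foreign patents and trademarks (non-produced assets) 65.1, debt forgiveness received from foreign official creditors 126.6; financial account: sale of domestic government bonds to non-residents 747.4, acquisition of a foreign subsidiary by a resident firm (outward FDI) 805.3, inward foreign direct investment in the manufacturing sector 822.0.)

-3333.4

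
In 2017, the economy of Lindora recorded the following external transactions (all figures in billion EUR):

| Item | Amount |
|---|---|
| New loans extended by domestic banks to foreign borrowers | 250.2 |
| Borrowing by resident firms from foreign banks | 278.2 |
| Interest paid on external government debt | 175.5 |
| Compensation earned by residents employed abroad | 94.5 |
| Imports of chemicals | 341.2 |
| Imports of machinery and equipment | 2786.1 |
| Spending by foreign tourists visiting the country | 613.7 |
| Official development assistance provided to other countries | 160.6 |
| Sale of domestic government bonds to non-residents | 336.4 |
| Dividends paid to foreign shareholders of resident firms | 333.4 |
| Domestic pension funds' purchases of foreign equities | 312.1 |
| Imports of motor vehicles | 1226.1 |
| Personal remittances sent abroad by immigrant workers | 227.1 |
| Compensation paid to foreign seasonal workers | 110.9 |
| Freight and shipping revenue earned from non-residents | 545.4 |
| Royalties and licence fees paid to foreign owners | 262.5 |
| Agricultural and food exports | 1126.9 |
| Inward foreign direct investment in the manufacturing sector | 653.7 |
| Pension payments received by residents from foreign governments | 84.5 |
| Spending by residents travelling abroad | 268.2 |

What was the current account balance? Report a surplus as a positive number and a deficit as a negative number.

Goods: -341.2 - 2786.1 - 1226.1 + 1126.9 = -3226.5
Services: -268.2 + 545.4 + 613.7 - 262.5 = 628.4
Primary income: -110.9 - 175.5 - 333.4 + 94.5 = -525.3
Secondary income: -227.1 - 160.6 + 84.5 = -303.2
Current account = (-3226.5) + 628.4 + (-525.3) + (-303.2) = -3426.6
(Excluded from the current account — financial account: new loans extended by domestic banks to foreign borrowers 250.2, borrowing by resident firms from foreign banks 278.2, sale of domestic government bonds to non-residents 336.4, domestic pension funds' purchases of foreign equities 312.1, inward foreign direct investment in the manufacturing sector 653.7.)

-3426.6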